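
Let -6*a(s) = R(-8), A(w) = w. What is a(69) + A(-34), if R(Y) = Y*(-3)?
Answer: -38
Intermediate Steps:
R(Y) = -3*Y
a(s) = -4 (a(s) = -(-1)*(-8)/2 = -1/6*24 = -4)
a(69) + A(-34) = -4 - 34 = -38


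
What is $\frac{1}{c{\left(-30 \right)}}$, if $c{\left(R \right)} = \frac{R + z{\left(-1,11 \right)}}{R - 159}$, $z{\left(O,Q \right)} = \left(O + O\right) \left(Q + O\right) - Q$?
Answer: $\frac{189}{61} \approx 3.0984$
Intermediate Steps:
$z{\left(O,Q \right)} = - Q + 2 O \left(O + Q\right)$ ($z{\left(O,Q \right)} = 2 O \left(O + Q\right) - Q = - Q + 2 O \left(O + Q\right)$)
$c{\left(R \right)} = \frac{-31 + R}{-159 + R}$ ($c{\left(R \right)} = \frac{R + \left(\left(-1\right) 11 + 2 \left(-1\right)^{2} + 2 \left(-1\right) 11\right)}{R - 159} = \frac{R - 31}{-159 + R} = \frac{-31 + R}{-159 + R}$)
$\frac{1}{c{\left(-30 \right)}} = \frac{1}{\frac{1}{-159 - 30} \left(-31 - 30\right)} = \frac{1}{\frac{1}{-189} \left(-61\right)} = \frac{1}{\left(- \frac{1}{189}\right) \left(-61\right)} = \frac{1}{\frac{61}{189}} = \frac{189}{61}$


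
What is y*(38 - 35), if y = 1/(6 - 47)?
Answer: -3/41 ≈ -0.073171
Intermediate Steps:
y = -1/41 (y = 1/(-41) = -1/41 ≈ -0.024390)
y*(38 - 35) = -(38 - 35)/41 = -1/41*3 = -3/41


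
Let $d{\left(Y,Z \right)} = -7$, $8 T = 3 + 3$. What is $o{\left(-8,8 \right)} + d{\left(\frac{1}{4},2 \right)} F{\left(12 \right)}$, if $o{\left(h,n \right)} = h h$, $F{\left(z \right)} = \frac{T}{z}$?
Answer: $\frac{1017}{16} \approx 63.563$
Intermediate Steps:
$T = \frac{3}{4}$ ($T = \frac{3 + 3}{8} = \frac{1}{8} \cdot 6 = \frac{3}{4} \approx 0.75$)
$F{\left(z \right)} = \frac{3}{4 z}$
$o{\left(h,n \right)} = h^{2}$
$o{\left(-8,8 \right)} + d{\left(\frac{1}{4},2 \right)} F{\left(12 \right)} = \left(-8\right)^{2} - 7 \frac{3}{4 \cdot 12} = 64 - 7 \cdot \frac{3}{4} \cdot \frac{1}{12} = 64 - \frac{7}{16} = \frac{1017}{16}$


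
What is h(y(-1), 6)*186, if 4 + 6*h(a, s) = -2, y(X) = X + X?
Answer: -186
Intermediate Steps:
y(X) = 2*X
h(a, s) = -1 (h(a, s) = -2/3 + (1/6)*(-2) = -2/3 - 1/3 = -1)
h(y(-1), 6)*186 = -1*186 = -186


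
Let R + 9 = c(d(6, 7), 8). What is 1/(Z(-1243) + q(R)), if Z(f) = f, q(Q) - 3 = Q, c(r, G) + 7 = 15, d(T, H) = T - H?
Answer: -1/1241 ≈ -0.00080580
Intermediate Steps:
c(r, G) = 8 (c(r, G) = -7 + 15 = 8)
R = -1 (R = -9 + 8 = -1)
q(Q) = 3 + Q
1/(Z(-1243) + q(R)) = 1/(-1243 + (3 - 1)) = 1/(-1243 + 2) = 1/(-1241) = -1/1241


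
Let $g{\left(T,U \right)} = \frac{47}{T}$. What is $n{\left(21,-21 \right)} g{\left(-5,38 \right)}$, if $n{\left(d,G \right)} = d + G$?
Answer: $0$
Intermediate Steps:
$n{\left(d,G \right)} = G + d$
$n{\left(21,-21 \right)} g{\left(-5,38 \right)} = \left(-21 + 21\right) \frac{47}{-5} = 0 \cdot 47 \left(- \frac{1}{5}\right) = 0 \left(- \frac{47}{5}\right) = 0$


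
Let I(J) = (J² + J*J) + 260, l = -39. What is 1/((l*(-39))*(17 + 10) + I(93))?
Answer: 1/58625 ≈ 1.7058e-5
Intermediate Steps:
I(J) = 260 + 2*J² (I(J) = (J² + J²) + 260 = 2*J² + 260 = 260 + 2*J²)
1/((l*(-39))*(17 + 10) + I(93)) = 1/((-39*(-39))*(17 + 10) + (260 + 2*93²)) = 1/(1521*27 + (260 + 2*8649)) = 1/(41067 + (260 + 17298)) = 1/(41067 + 17558) = 1/58625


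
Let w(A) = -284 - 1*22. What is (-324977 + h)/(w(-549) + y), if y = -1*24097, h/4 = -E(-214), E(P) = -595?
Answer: 322597/24403 ≈ 13.220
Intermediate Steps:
h = 2380 (h = 4*(-1*(-595)) = 4*595 = 2380)
w(A) = -306 (w(A) = -284 - 22 = -306)
y = -24097
(-324977 + h)/(w(-549) + y) = (-324977 + 2380)/(-306 - 24097) = -322597/(-24403) = -322597*(-1/24403) = 322597/24403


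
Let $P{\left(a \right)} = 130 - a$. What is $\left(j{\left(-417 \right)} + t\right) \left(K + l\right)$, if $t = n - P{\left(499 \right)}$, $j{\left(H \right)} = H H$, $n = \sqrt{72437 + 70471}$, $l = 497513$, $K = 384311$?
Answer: $153664886592 + 1763648 \sqrt{35727} \approx 1.54 \cdot 10^{11}$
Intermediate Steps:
$n = 2 \sqrt{35727}$ ($n = \sqrt{142908} = 2 \sqrt{35727} \approx 378.03$)
$j{\left(H \right)} = H^{2}$
$t = 369 + 2 \sqrt{35727}$ ($t = 2 \sqrt{35727} - \left(130 - 499\right) = 2 \sqrt{35727} - -369 = 2 \sqrt{35727} + 369 = 369 + 2 \sqrt{35727} \approx 747.03$)
$\left(j{\left(-417 \right)} + t\right) \left(K + l\right) = \left(\left(-417\right)^{2} + \left(369 + 2 \sqrt{35727}\right)\right) \left(384311 + 497513\right) = \left(173889 + \left(369 + 2 \sqrt{35727}\right)\right) 881824 = \left(174258 + 2 \sqrt{35727}\right) 881824 = 153664886592 + 1763648 \sqrt{35727}$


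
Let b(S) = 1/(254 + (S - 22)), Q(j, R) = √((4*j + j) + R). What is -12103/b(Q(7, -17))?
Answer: -2807896 - 36309*√2 ≈ -2.8592e+6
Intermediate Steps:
Q(j, R) = √(R + 5*j) (Q(j, R) = √(5*j + R) = √(R + 5*j))
b(S) = 1/(232 + S) (b(S) = 1/(254 + (-22 + S)) = 1/(232 + S))
-12103/b(Q(7, -17)) = -(2807896 + 12103*√(-17 + 5*7)) = -(2807896 + 12103*√(-17 + 35)) = -(2807896 + 36309*√2) = -12103*(232 + 3*√2) = -2807896 - 36309*√2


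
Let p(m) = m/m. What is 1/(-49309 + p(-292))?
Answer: -1/49308 ≈ -2.0281e-5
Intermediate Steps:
p(m) = 1
1/(-49309 + p(-292)) = 1/(-49309 + 1) = 1/(-49308) = -1/49308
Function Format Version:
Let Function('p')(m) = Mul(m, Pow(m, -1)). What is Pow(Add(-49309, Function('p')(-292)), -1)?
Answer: Rational(-1, 49308) ≈ -2.0281e-5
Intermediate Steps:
Function('p')(m) = 1
Pow(Add(-49309, Function('p')(-292)), -1) = Pow(Add(-49309, 1), -1) = Pow(-49308, -1) = Rational(-1, 49308)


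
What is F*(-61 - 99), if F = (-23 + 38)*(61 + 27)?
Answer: -211200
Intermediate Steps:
F = 1320 (F = 15*88 = 1320)
F*(-61 - 99) = 1320*(-61 - 99) = 1320*(-160) = -211200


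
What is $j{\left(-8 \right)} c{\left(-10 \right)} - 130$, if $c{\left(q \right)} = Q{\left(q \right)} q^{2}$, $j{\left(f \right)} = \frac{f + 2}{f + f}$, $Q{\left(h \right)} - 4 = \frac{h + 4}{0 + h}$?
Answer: $\frac{85}{2} \approx 42.5$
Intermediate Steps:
$Q{\left(h \right)} = 4 + \frac{4 + h}{h}$ ($Q{\left(h \right)} = 4 + \frac{h + 4}{0 + h} = 4 + \frac{4 + h}{h}$)
$j{\left(f \right)} = \frac{2 + f}{2 f}$
$c{\left(q \right)} = q^{2} \left(5 + \frac{4}{q}\right)$ ($c{\left(q \right)} = \left(5 + \frac{4}{q}\right) q^{2} = q^{2} \left(5 + \frac{4}{q}\right)$)
$j{\left(-8 \right)} c{\left(-10 \right)} - 130 = \frac{2 - 8}{2 \left(-8\right)} \left(- 10 \left(4 + 5 \left(-10\right)\right)\right) - 130 = \frac{1}{2} \left(- \frac{1}{8}\right) \left(-6\right) \left(- 10 \left(4 - 50\right)\right) - 130 = \frac{3 \left(\left(-10\right) \left(-46\right)\right)}{8} - 130 = \frac{3}{8} \cdot 460 - 130 = \frac{345}{2} - 130 = \frac{85}{2}$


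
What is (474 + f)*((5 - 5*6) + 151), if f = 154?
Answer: 79128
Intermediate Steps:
(474 + f)*((5 - 5*6) + 151) = (474 + 154)*((5 - 5*6) + 151) = 628*((5 - 30) + 151) = 628*(-25 + 151) = 628*126 = 79128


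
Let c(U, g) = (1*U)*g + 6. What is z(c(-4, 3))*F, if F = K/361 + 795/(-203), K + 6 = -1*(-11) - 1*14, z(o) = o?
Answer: 1732932/73283 ≈ 23.647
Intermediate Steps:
c(U, g) = 6 + U*g (c(U, g) = U*g + 6 = 6 + U*g)
K = -9 (K = -6 + (-1*(-11) - 1*14) = -6 + (11 - 14) = -6 - 3 = -9)
F = -288822/73283 (F = -9/361 + 795/(-203) = -9*1/361 + 795*(-1/203) = -9/361 - 795/203 = -288822/73283 ≈ -3.9412)
z(c(-4, 3))*F = (6 - 4*3)*(-288822/73283) = (6 - 12)*(-288822/73283) = -6*(-288822/73283) = 1732932/73283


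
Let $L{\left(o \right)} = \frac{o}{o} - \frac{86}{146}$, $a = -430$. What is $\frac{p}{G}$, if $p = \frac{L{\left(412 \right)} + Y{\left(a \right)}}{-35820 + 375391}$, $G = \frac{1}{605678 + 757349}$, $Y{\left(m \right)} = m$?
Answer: $- \frac{42744526720}{24788683} \approx -1724.4$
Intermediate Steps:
$L{\left(o \right)} = \frac{30}{73}$ ($L{\left(o \right)} = 1 - \frac{43}{73} = \frac{30}{73}$)
$G = \frac{1}{1363027} \approx 7.3366 \cdot 10^{-7}$
$p = - \frac{31360}{24788683}$ ($p = \frac{\frac{30}{73} - 430}{-35820 + 375391} = - \frac{31360}{73 \cdot 339571} = \left(- \frac{31360}{73}\right) \frac{1}{339571} = - \frac{31360}{24788683} \approx -0.0012651$)
$\frac{p}{G} = - \frac{31360 \frac{1}{\frac{1}{1363027}}}{24788683} = \left(- \frac{31360}{24788683}\right) 1363027 = - \frac{42744526720}{24788683}$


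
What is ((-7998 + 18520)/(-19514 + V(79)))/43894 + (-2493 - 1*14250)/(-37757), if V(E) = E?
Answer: 420079979974/947345217845 ≈ 0.44343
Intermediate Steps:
((-7998 + 18520)/(-19514 + V(79)))/43894 + (-2493 - 1*14250)/(-37757) = ((-7998 + 18520)/(-19514 + 79))/43894 + (-2493 - 1*14250)/(-37757) = (10522/(-19435))*(1/43894) + (-2493 - 14250)*(-1/37757) = (10522*(-1/19435))*(1/43894) - 16743*(-1/37757) = -10522/19435*1/43894 + 16743/37757 = -5261/426539945 + 16743/37757 = 420079979974/947345217845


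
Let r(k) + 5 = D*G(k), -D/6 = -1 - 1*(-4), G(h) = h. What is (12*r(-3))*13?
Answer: 7644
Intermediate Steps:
D = -18 (D = -6*(-1 - 1*(-4)) = -6*(-1 + 4) = -6*3 = -18)
r(k) = -5 - 18*k
(12*r(-3))*13 = (12*(-5 - 18*(-3)))*13 = (12*(-5 + 54))*13 = (12*49)*13 = 588*13 = 7644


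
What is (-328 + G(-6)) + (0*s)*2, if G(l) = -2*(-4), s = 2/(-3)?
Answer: -320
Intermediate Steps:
s = -⅔ (s = 2*(-⅓) = -⅔ ≈ -0.66667)
G(l) = 8
(-328 + G(-6)) + (0*s)*2 = (-328 + 8) + (0*(-⅔))*2 = -320 + 0*2 = -320 + 0 = -320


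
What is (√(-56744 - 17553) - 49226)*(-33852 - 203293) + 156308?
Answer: 11673856078 - 237145*I*√74297 ≈ 1.1674e+10 - 6.464e+7*I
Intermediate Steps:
(√(-56744 - 17553) - 49226)*(-33852 - 203293) + 156308 = (√(-74297) - 49226)*(-237145) + 156308 = (I*√74297 - 49226)*(-237145) + 156308 = (-49226 + I*√74297)*(-237145) + 156308 = (11673699770 - 237145*I*√74297) + 156308 = 11673856078 - 237145*I*√74297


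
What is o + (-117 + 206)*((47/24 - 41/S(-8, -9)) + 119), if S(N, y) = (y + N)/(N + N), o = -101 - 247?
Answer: 2849039/408 ≈ 6982.9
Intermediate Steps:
o = -348
S(N, y) = (N + y)/(2*N) (S(N, y) = (N + y)/((2*N)) = (N + y)*(1/(2*N)) = (N + y)/(2*N))
o + (-117 + 206)*((47/24 - 41/S(-8, -9)) + 119) = -348 + (-117 + 206)*((47/24 - 41*(-16/(-8 - 9))) + 119) = -348 + 89*((47*(1/24) - 41/((½)*(-⅛)*(-17))) + 119) = -348 + 89*((47/24 - 41/17/16) + 119) = -348 + 89*((47/24 - 41*16/17) + 119) = -348 + 89*((47/24 - 656/17) + 119) = -348 + 89*(-14945/408 + 119) = -348 + 89*(33607/408) = -348 + 2991023/408 = 2849039/408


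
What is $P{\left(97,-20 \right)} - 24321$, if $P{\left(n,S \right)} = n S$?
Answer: $-26261$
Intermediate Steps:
$P{\left(n,S \right)} = S n$
$P{\left(97,-20 \right)} - 24321 = \left(-20\right) 97 - 24321 = -1940 - 24321 = -26261$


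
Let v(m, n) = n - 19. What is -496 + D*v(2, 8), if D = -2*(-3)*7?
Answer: -958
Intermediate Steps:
v(m, n) = -19 + n
D = 42 (D = 6*7 = 42)
-496 + D*v(2, 8) = -496 + 42*(-19 + 8) = -496 + 42*(-11) = -496 - 462 = -958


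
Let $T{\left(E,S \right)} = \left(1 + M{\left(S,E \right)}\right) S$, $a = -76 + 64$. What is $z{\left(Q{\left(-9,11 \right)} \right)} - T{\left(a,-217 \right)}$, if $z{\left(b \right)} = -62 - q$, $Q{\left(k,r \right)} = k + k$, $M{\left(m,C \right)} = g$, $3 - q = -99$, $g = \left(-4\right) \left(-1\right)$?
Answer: $921$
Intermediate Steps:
$g = 4$
$a = -12$
$q = 102$ ($q = 3 - -99 = 3 + 99 = 102$)
$M{\left(m,C \right)} = 4$
$Q{\left(k,r \right)} = 2 k$
$T{\left(E,S \right)} = 5 S$ ($T{\left(E,S \right)} = \left(1 + 4\right) S = 5 S$)
$z{\left(b \right)} = -164$ ($z{\left(b \right)} = -62 - 102 = -164$)
$z{\left(Q{\left(-9,11 \right)} \right)} - T{\left(a,-217 \right)} = -164 - 5 \left(-217\right) = -164 - -1085 = -164 + 1085 = 921$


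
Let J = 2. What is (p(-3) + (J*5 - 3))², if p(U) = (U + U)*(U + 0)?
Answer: 625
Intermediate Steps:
p(U) = 2*U² (p(U) = (2*U)*U = 2*U²)
(p(-3) + (J*5 - 3))² = (2*(-3)² + (2*5 - 3))² = (2*9 + (10 - 3))² = (18 + 7)² = 25² = 625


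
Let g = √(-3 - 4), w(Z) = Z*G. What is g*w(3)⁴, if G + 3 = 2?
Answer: 81*I*√7 ≈ 214.31*I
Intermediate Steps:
G = -1 (G = -3 + 2 = -1)
w(Z) = -Z (w(Z) = Z*(-1) = -Z)
g = I*√7 (g = √(-7) = I*√7 ≈ 2.6458*I)
g*w(3)⁴ = (I*√7)*(-1*3)⁴ = (I*√7)*(-3)⁴ = (I*√7)*81 = 81*I*√7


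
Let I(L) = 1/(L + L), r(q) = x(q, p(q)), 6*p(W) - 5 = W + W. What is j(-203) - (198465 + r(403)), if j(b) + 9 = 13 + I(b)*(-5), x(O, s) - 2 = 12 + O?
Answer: -80744463/406 ≈ -1.9888e+5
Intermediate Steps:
p(W) = ⅚ + W/3 (p(W) = ⅚ + (W + W)/6 = ⅚ + (2*W)/6 = ⅚ + W/3)
x(O, s) = 14 + O (x(O, s) = 2 + (12 + O) = 14 + O)
r(q) = 14 + q
I(L) = 1/(2*L)
j(b) = 4 - 5/(2*b) (j(b) = -9 + (13 + (1/(2*b))*(-5)) = -9 + (13 - 5/(2*b)) = 4 - 5/(2*b))
j(-203) - (198465 + r(403)) = (4 - 5/2/(-203)) - (198465 + (14 + 403)) = (4 - 5/2*(-1/203)) - (198465 + 417) = (4 + 5/406) - 1*198882 = 1629/406 - 198882 = -80744463/406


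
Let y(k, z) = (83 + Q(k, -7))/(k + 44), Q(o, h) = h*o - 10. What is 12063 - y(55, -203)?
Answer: 398183/33 ≈ 12066.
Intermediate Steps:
Q(o, h) = -10 + h*o
y(k, z) = (73 - 7*k)/(44 + k) (y(k, z) = (83 + (-10 - 7*k))/(k + 44) = (73 - 7*k)/(44 + k))
12063 - y(55, -203) = 12063 - (73 - 7*55)/(44 + 55) = 12063 - (73 - 385)/99 = 12063 - (-312)/99 = 12063 - 1*(-104/33) = 12063 + 104/33 = 398183/33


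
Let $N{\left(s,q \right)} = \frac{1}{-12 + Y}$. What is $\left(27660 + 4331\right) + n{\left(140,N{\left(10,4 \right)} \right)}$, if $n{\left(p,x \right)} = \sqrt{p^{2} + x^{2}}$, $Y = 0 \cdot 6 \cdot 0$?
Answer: $31991 + \frac{\sqrt{2822401}}{12} \approx 32131.0$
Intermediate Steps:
$Y = 0$ ($Y = 0 \cdot 0 = 0$)
$N{\left(s,q \right)} = - \frac{1}{12}$ ($N{\left(s,q \right)} = \frac{1}{-12 + 0} = \frac{1}{-12} = - \frac{1}{12}$)
$\left(27660 + 4331\right) + n{\left(140,N{\left(10,4 \right)} \right)} = \left(27660 + 4331\right) + \sqrt{140^{2} + \left(- \frac{1}{12}\right)^{2}} = 31991 + \sqrt{19600 + \frac{1}{144}} = 31991 + \sqrt{\frac{2822401}{144}} = 31991 + \frac{\sqrt{2822401}}{12}$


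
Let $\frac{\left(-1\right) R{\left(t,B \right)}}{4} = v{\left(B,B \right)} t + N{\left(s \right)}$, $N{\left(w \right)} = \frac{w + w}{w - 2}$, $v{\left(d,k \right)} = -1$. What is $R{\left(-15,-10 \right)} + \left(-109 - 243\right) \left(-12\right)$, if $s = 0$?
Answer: $4164$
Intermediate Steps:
$N{\left(w \right)} = \frac{2 w}{-2 + w}$
$R{\left(t,B \right)} = 4 t$ ($R{\left(t,B \right)} = - 4 \left(- t + 2 \cdot 0 \frac{1}{-2 + 0}\right) = - 4 \left(- t + 2 \cdot 0 \frac{1}{-2}\right) = - 4 \left(- t + 2 \cdot 0 \left(- \frac{1}{2}\right)\right) = - 4 \left(- t + 0\right) = - 4 \left(- t\right) = 4 t$)
$R{\left(-15,-10 \right)} + \left(-109 - 243\right) \left(-12\right) = 4 \left(-15\right) + \left(-109 - 243\right) \left(-12\right) = -60 + \left(-109 - 243\right) \left(-12\right) = -60 - -4224 = -60 + 4224 = 4164$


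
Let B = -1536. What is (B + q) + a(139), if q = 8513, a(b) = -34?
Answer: 6943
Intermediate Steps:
(B + q) + a(139) = (-1536 + 8513) - 34 = 6977 - 34 = 6943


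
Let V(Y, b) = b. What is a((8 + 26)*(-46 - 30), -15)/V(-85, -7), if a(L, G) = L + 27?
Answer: 2557/7 ≈ 365.29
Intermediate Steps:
a(L, G) = 27 + L
a((8 + 26)*(-46 - 30), -15)/V(-85, -7) = (27 + (8 + 26)*(-46 - 30))/(-7) = (27 + 34*(-76))*(-⅐) = (27 - 2584)*(-⅐) = -2557*(-⅐) = 2557/7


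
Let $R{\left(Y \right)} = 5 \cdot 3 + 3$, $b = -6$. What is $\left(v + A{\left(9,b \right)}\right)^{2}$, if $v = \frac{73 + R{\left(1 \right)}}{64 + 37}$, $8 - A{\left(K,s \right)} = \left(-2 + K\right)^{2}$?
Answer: $\frac{16402500}{10201} \approx 1607.9$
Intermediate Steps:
$R{\left(Y \right)} = 18$ ($R{\left(Y \right)} = 15 + 3 = 18$)
$A{\left(K,s \right)} = 8 - \left(-2 + K\right)^{2}$
$v = \frac{91}{101}$ ($v = \frac{73 + 18}{64 + 37} = \frac{91}{101} \approx 0.90099$)
$\left(v + A{\left(9,b \right)}\right)^{2} = \left(\frac{91}{101} + \left(8 - \left(-2 + 9\right)^{2}\right)\right)^{2} = \left(\frac{91}{101} + \left(8 - 7^{2}\right)\right)^{2} = \left(\frac{91}{101} + \left(8 - 49\right)\right)^{2} = \left(\frac{91}{101} - 41\right)^{2} = \left(- \frac{4050}{101}\right)^{2} = \frac{16402500}{10201}$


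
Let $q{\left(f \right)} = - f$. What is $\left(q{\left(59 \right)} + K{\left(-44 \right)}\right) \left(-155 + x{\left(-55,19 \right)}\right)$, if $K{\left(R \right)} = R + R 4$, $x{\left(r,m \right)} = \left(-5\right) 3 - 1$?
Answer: $47709$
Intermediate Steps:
$x{\left(r,m \right)} = -16$ ($x{\left(r,m \right)} = -15 - 1 = -16$)
$K{\left(R \right)} = 5 R$ ($K{\left(R \right)} = R + 4 R = 5 R$)
$\left(q{\left(59 \right)} + K{\left(-44 \right)}\right) \left(-155 + x{\left(-55,19 \right)}\right) = \left(\left(-1\right) 59 + 5 \left(-44\right)\right) \left(-155 - 16\right) = \left(-59 - 220\right) \left(-171\right) = \left(-279\right) \left(-171\right) = 47709$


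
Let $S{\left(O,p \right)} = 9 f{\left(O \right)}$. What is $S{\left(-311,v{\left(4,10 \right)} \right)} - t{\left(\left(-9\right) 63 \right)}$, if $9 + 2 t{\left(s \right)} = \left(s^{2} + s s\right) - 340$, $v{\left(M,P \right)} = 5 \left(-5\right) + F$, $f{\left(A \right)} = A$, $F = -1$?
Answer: $- \frac{648227}{2} \approx -3.2411 \cdot 10^{5}$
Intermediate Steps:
$v{\left(M,P \right)} = -26$ ($v{\left(M,P \right)} = 5 \left(-5\right) - 1 = -25 - 1 = -26$)
$S{\left(O,p \right)} = 9 O$
$t{\left(s \right)} = - \frac{349}{2} + s^{2}$ ($t{\left(s \right)} = - \frac{9}{2} + \frac{\left(s^{2} + s s\right) - 340}{2} = - \frac{9}{2} + \frac{\left(s^{2} + s^{2}\right) - 340}{2} = - \frac{9}{2} + \frac{2 s^{2} - 340}{2} = - \frac{9}{2} + \frac{-340 + 2 s^{2}}{2} = - \frac{9}{2} + \left(-170 + s^{2}\right) = - \frac{349}{2} + s^{2}$)
$S{\left(-311,v{\left(4,10 \right)} \right)} - t{\left(\left(-9\right) 63 \right)} = 9 \left(-311\right) - \left(- \frac{349}{2} + \left(\left(-9\right) 63\right)^{2}\right) = -2799 - \left(- \frac{349}{2} + \left(-567\right)^{2}\right) = -2799 - \left(- \frac{349}{2} + 321489\right) = -2799 - \frac{642629}{2} = - \frac{648227}{2}$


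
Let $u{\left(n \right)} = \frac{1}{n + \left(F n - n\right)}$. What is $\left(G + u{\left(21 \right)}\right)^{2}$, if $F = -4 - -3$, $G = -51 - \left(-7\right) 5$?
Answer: $\frac{113569}{441} \approx 257.53$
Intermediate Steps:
$G = -16$ ($G = -51 - -35 = -51 + 35 = -16$)
$F = -1$ ($F = -4 + 3 = -1$)
$u{\left(n \right)} = - \frac{1}{n}$ ($u{\left(n \right)} = \frac{1}{n - 2 n} = \frac{1}{\left(-1\right) n} = - \frac{1}{n}$)
$\left(G + u{\left(21 \right)}\right)^{2} = \left(-16 - \frac{1}{21}\right)^{2} = \left(- \frac{337}{21}\right)^{2} = \frac{113569}{441}$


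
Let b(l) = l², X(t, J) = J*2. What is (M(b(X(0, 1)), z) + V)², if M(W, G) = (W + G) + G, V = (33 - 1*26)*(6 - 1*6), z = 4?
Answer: 144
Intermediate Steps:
X(t, J) = 2*J
V = 0 (V = (33 - 26)*(6 - 6) = 7*0 = 0)
M(W, G) = W + 2*G (M(W, G) = (G + W) + G = W + 2*G)
(M(b(X(0, 1)), z) + V)² = (((2*1)² + 2*4) + 0)² = ((2² + 8) + 0)² = ((4 + 8) + 0)² = (12 + 0)² = 12² = 144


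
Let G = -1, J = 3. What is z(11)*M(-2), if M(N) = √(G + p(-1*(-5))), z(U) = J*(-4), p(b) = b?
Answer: -24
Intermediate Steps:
z(U) = -12 (z(U) = 3*(-4) = -12)
M(N) = 2 (M(N) = √(-1 - 1*(-5)) = √(-1 + 5) = √4 = 2)
z(11)*M(-2) = -12*2 = -24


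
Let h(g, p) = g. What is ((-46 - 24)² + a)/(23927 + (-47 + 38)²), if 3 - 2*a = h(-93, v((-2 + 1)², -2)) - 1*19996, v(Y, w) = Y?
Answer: 7473/12004 ≈ 0.62254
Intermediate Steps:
a = 10046 (a = 3/2 - (-93 - 1*19996)/2 = 3/2 - (-93 - 19996)/2 = 3/2 - ½*(-20089) = 3/2 + 20089/2 = 10046)
((-46 - 24)² + a)/(23927 + (-47 + 38)²) = ((-46 - 24)² + 10046)/(23927 + (-47 + 38)²) = ((-70)² + 10046)/(23927 + (-9)²) = (4900 + 10046)/(23927 + 81) = 14946/24008 = 14946*(1/24008) = 7473/12004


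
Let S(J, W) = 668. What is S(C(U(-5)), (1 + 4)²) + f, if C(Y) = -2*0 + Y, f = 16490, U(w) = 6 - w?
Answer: 17158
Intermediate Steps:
C(Y) = Y (C(Y) = 0 + Y = Y)
S(C(U(-5)), (1 + 4)²) + f = 668 + 16490 = 17158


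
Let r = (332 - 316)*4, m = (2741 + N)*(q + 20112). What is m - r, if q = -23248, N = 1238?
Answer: -12478208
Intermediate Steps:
m = -12478144 (m = (2741 + 1238)*(-23248 + 20112) = 3979*(-3136) = -12478144)
r = 64 (r = 16*4 = 64)
m - r = -12478144 - 1*64 = -12478144 - 64 = -12478208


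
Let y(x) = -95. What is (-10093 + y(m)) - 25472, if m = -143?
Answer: -35660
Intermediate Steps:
(-10093 + y(m)) - 25472 = (-10093 - 95) - 25472 = -10188 - 25472 = -35660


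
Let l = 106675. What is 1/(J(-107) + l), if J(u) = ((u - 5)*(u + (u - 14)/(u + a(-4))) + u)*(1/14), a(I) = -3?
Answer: 70/7526019 ≈ 9.3011e-6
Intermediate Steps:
J(u) = u/14 + (-5 + u)*(u + (-14 + u)/(-3 + u))/14 (J(u) = ((u - 5)*(u + (u - 14)/(u - 3)) + u)*(1/14) = ((-5 + u)*(u + (-14 + u)/(-3 + u)) + u)*(1*(1/14)) = ((-5 + u)*(u + (-14 + u)/(-3 + u)) + u)*(1/14) = (u + (-5 + u)*(u + (-14 + u)/(-3 + u)))*(1/14) = u/14 + (-5 + u)*(u + (-14 + u)/(-3 + u))/14)
1/(J(-107) + l) = 1/((70 + (-107)**3 - 7*(-107) - 6*(-107)**2)/(14*(-3 - 107)) + 106675) = 1/((1/14)*(70 - 1225043 + 749 - 6*11449)/(-110) + 106675) = 1/((1/14)*(-1/110)*(70 - 1225043 + 749 - 68694) + 106675) = 1/((1/14)*(-1/110)*(-1292918) + 106675) = 1/(58769/70 + 106675) = 1/(7526019/70) = 70/7526019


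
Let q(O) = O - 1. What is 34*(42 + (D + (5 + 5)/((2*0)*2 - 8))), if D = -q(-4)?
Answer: 3111/2 ≈ 1555.5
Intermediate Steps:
q(O) = -1 + O
D = 5 (D = -(-1 - 4) = -1*(-5) = 5)
34*(42 + (D + (5 + 5)/((2*0)*2 - 8))) = 34*(42 + (5 + (5 + 5)/((2*0)*2 - 8))) = 34*(42 + (5 + 10/(0*2 - 8))) = 34*(42 + (5 + 10/(0 - 8))) = 34*(42 + (5 + 10/(-8))) = 34*(42 + (5 + 10*(-⅛))) = 34*(42 + (5 - 5/4)) = 34*(42 + 15/4) = 34*(183/4) = 3111/2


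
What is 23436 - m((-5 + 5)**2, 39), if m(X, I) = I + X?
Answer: 23397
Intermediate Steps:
23436 - m((-5 + 5)**2, 39) = 23436 - (39 + (-5 + 5)**2) = 23436 - (39 + 0**2) = 23436 - (39 + 0) = 23436 - 1*39 = 23436 - 39 = 23397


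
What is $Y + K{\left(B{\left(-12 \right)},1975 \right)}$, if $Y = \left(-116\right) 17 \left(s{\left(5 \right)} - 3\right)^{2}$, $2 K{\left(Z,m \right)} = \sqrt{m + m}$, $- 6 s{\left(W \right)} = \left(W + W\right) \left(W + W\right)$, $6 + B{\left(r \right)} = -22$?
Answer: $- \frac{6864532}{9} + \frac{5 \sqrt{158}}{2} \approx -7.6269 \cdot 10^{5}$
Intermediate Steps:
$B{\left(r \right)} = -28$ ($B{\left(r \right)} = -6 - 22 = -28$)
$s{\left(W \right)} = - \frac{2 W^{2}}{3}$ ($s{\left(W \right)} = - \frac{\left(W + W\right) \left(W + W\right)}{6} = - \frac{2 W 2 W}{6} = - \frac{4 W^{2}}{6} = - \frac{2 W^{2}}{3}$)
$K{\left(Z,m \right)} = \frac{\sqrt{2} \sqrt{m}}{2}$ ($K{\left(Z,m \right)} = \frac{\sqrt{m + m}}{2} = \frac{\sqrt{2 m}}{2} = \frac{\sqrt{2} \sqrt{m}}{2}$)
$Y = - \frac{6864532}{9}$ ($Y = \left(-116\right) 17 \left(- \frac{2 \cdot 5^{2}}{3} - 3\right)^{2} = - 1972 \left(\left(- \frac{2}{3}\right) 25 - 3\right)^{2} = - 1972 \left(- \frac{50}{3} - 3\right)^{2} = - 1972 \left(- \frac{59}{3}\right)^{2} = \left(-1972\right) \frac{3481}{9} = - \frac{6864532}{9} \approx -7.6273 \cdot 10^{5}$)
$Y + K{\left(B{\left(-12 \right)},1975 \right)} = - \frac{6864532}{9} + \frac{\sqrt{2} \sqrt{1975}}{2} = - \frac{6864532}{9} + \frac{\sqrt{2} \cdot 5 \sqrt{79}}{2} = - \frac{6864532}{9} + \frac{5 \sqrt{158}}{2}$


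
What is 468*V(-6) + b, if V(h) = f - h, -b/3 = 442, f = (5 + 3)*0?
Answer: 1482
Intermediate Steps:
f = 0 (f = 8*0 = 0)
b = -1326 (b = -3*442 = -1326)
V(h) = -h (V(h) = 0 - h = -h)
468*V(-6) + b = 468*(-1*(-6)) - 1326 = 468*6 - 1326 = 2808 - 1326 = 1482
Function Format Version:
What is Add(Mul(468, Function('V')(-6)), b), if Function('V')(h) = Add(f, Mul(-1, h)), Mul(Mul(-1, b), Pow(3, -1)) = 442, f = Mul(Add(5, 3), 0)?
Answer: 1482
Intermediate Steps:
f = 0 (f = Mul(8, 0) = 0)
b = -1326 (b = Mul(-3, 442) = -1326)
Function('V')(h) = Mul(-1, h) (Function('V')(h) = Add(0, Mul(-1, h)) = Mul(-1, h))
Add(Mul(468, Function('V')(-6)), b) = Add(Mul(468, Mul(-1, -6)), -1326) = Add(Mul(468, 6), -1326) = Add(2808, -1326) = 1482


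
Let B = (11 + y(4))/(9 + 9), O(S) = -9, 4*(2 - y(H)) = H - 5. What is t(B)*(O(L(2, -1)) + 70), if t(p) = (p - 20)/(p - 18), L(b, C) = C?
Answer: 84607/1243 ≈ 68.067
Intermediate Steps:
y(H) = 13/4 - H/4 (y(H) = 2 - (H - 5)/4 = 2 - (-5 + H)/4 = 2 + (5/4 - H/4) = 13/4 - H/4)
B = 53/72 (B = (11 + (13/4 - ¼*4))/(9 + 9) = (11 + (13/4 - 1))/18 = (11 + 9/4)*(1/18) = (53/4)*(1/18) = 53/72 ≈ 0.73611)
t(p) = (-20 + p)/(-18 + p)
t(B)*(O(L(2, -1)) + 70) = ((-20 + 53/72)/(-18 + 53/72))*(-9 + 70) = (-1387/72/(-1243/72))*61 = -72/1243*(-1387/72)*61 = (1387/1243)*61 = 84607/1243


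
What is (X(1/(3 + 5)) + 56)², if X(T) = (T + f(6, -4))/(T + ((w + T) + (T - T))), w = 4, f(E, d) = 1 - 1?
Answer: 3629025/1156 ≈ 3139.3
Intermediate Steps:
f(E, d) = 0
X(T) = T/(4 + 2*T) (X(T) = (T + 0)/(T + ((4 + T) + (T - T))) = T/(T + ((4 + T) + 0)) = T/(T + (4 + T)) = T/(4 + 2*T))
(X(1/(3 + 5)) + 56)² = (1/(2*(3 + 5)*(2 + 1/(3 + 5))) + 56)² = ((½)/(8*(2 + 1/8)) + 56)² = ((½)*(⅛)/(2 + ⅛) + 56)² = ((½)*(⅛)/(17/8) + 56)² = ((½)*(⅛)*(8/17) + 56)² = (1/34 + 56)² = (1905/34)² = 3629025/1156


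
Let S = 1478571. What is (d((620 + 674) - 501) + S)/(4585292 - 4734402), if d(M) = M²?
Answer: -210742/14911 ≈ -14.133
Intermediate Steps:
(d((620 + 674) - 501) + S)/(4585292 - 4734402) = (((620 + 674) - 501)² + 1478571)/(4585292 - 4734402) = ((1294 - 501)² + 1478571)/(-149110) = (793² + 1478571)*(-1/149110) = (628849 + 1478571)*(-1/149110) = 2107420*(-1/149110) = -210742/14911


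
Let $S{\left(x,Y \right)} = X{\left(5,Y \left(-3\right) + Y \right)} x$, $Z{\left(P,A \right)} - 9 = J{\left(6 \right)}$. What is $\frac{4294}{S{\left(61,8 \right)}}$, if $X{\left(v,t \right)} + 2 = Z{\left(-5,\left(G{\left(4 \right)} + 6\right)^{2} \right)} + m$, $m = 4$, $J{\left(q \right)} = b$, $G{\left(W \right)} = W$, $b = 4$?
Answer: $\frac{4294}{915} \approx 4.6929$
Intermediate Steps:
$J{\left(q \right)} = 4$
$Z{\left(P,A \right)} = 13$ ($Z{\left(P,A \right)} = 9 + 4 = 13$)
$X{\left(v,t \right)} = 15$ ($X{\left(v,t \right)} = -2 + \left(13 + 4\right) = -2 + 17 = 15$)
$S{\left(x,Y \right)} = 15 x$
$\frac{4294}{S{\left(61,8 \right)}} = \frac{4294}{15 \cdot 61} = \frac{4294}{915}$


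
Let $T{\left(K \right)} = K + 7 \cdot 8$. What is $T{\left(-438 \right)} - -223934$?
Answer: $223552$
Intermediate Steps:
$T{\left(K \right)} = 56 + K$ ($T{\left(K \right)} = K + 56 = 56 + K$)
$T{\left(-438 \right)} - -223934 = \left(56 - 438\right) - -223934 = -382 + 223934 = 223552$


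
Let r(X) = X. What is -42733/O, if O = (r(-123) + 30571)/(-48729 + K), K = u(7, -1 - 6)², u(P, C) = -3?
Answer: 130121985/1903 ≈ 68377.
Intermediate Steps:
K = 9 (K = (-3)² = 9)
O = -1903/3045 (O = (-123 + 30571)/(-48729 + 9) = 30448/(-48720) = 30448*(-1/48720) = -1903/3045 ≈ -0.62496)
-42733/O = -42733/(-1903/3045) = -42733*(-3045/1903) = 130121985/1903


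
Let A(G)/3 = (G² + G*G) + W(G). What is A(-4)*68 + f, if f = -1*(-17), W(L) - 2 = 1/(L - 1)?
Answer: 34561/5 ≈ 6912.2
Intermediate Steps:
W(L) = 2 + 1/(-1 + L) (W(L) = 2 + 1/(L - 1) = 2 + 1/(-1 + L))
f = 17
A(G) = 6*G² + 3*(-1 + 2*G)/(-1 + G) (A(G) = 3*((G² + G*G) + (-1 + 2*G)/(-1 + G)) = 3*((G² + G²) + (-1 + 2*G)/(-1 + G)) = 3*(2*G² + (-1 + 2*G)/(-1 + G)) = 6*G² + 3*(-1 + 2*G)/(-1 + G))
A(-4)*68 + f = (3*(-1 + 2*(-4) + 2*(-4)²*(-1 - 4))/(-1 - 4))*68 + 17 = (3*(-1 - 8 + 2*16*(-5))/(-5))*68 + 17 = (3*(-⅕)*(-1 - 8 - 160))*68 + 17 = (3*(-⅕)*(-169))*68 + 17 = (507/5)*68 + 17 = 34476/5 + 17 = 34561/5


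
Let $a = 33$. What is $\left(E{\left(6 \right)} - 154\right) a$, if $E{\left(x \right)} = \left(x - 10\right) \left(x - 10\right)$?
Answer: $-4554$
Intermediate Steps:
$E{\left(x \right)} = \left(-10 + x\right)^{2}$ ($E{\left(x \right)} = \left(-10 + x\right) \left(-10 + x\right) = \left(-10 + x\right)^{2}$)
$\left(E{\left(6 \right)} - 154\right) a = \left(\left(-10 + 6\right)^{2} - 154\right) 33 = \left(\left(-4\right)^{2} - 154\right) 33 = \left(16 - 154\right) 33 = \left(-138\right) 33 = -4554$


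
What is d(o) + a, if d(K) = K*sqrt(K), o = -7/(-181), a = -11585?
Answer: -11585 + 7*sqrt(1267)/32761 ≈ -11585.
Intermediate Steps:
o = 7/181 (o = -7*(-1/181) = 7/181 ≈ 0.038674)
d(K) = K**(3/2)
d(o) + a = (7/181)**(3/2) - 11585 = 7*sqrt(1267)/32761 - 11585 = -11585 + 7*sqrt(1267)/32761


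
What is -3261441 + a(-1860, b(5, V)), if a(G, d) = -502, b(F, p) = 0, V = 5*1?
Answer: -3261943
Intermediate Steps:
V = 5
-3261441 + a(-1860, b(5, V)) = -3261441 - 502 = -3261943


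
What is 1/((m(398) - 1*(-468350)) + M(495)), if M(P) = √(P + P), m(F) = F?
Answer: 234374/109862343257 - 3*√110/219724686514 ≈ 2.1332e-6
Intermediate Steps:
M(P) = √2*√P (M(P) = √(2*P) = √2*√P)
1/((m(398) - 1*(-468350)) + M(495)) = 1/((398 - 1*(-468350)) + √2*√495) = 1/((398 + 468350) + √2*(3*√55)) = 1/(468748 + 3*√110)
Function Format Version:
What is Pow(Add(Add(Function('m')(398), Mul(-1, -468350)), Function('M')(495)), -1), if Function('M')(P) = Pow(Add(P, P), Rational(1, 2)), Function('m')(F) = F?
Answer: Add(Rational(234374, 109862343257), Mul(Rational(-3, 219724686514), Pow(110, Rational(1, 2)))) ≈ 2.1332e-6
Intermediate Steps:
Function('M')(P) = Mul(Pow(2, Rational(1, 2)), Pow(P, Rational(1, 2))) (Function('M')(P) = Pow(Mul(2, P), Rational(1, 2)) = Mul(Pow(2, Rational(1, 2)), Pow(P, Rational(1, 2))))
Pow(Add(Add(Function('m')(398), Mul(-1, -468350)), Function('M')(495)), -1) = Pow(Add(Add(398, Mul(-1, -468350)), Mul(Pow(2, Rational(1, 2)), Pow(495, Rational(1, 2)))), -1) = Pow(Add(Add(398, 468350), Mul(Pow(2, Rational(1, 2)), Mul(3, Pow(55, Rational(1, 2))))), -1) = Pow(Add(468748, Mul(3, Pow(110, Rational(1, 2)))), -1)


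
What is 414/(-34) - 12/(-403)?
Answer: -83217/6851 ≈ -12.147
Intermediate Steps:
414/(-34) - 12/(-403) = 414*(-1/34) - 12*(-1/403) = -207/17 + 12/403 = -83217/6851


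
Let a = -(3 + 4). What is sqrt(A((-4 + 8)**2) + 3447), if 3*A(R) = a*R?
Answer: sqrt(30687)/3 ≈ 58.392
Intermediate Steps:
a = -7 (a = -1*7 = -7)
A(R) = -7*R/3 (A(R) = (-7*R)/3 = -7*R/3)
sqrt(A((-4 + 8)**2) + 3447) = sqrt(-7*(-4 + 8)**2/3 + 3447) = sqrt(-7/3*4**2 + 3447) = sqrt(-7/3*16 + 3447) = sqrt(-112/3 + 3447) = sqrt(10229/3) = sqrt(30687)/3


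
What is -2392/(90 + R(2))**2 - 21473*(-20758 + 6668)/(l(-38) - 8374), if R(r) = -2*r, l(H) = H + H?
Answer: -55942845303/1562405 ≈ -35806.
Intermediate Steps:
l(H) = 2*H
-2392/(90 + R(2))**2 - 21473*(-20758 + 6668)/(l(-38) - 8374) = -2392/(90 - 2*2)**2 - 21473*(-20758 + 6668)/(2*(-38) - 8374) = -2392/(90 - 4)**2 - 21473*(-14090/(-76 - 8374)) = -2392/(86**2) - 21473/((-8450*(-1/14090))) = -2392/7396 - 21473/845/1409 = -2392*1/7396 - 21473*1409/845 = -598/1849 - 30255457/845 = -55942845303/1562405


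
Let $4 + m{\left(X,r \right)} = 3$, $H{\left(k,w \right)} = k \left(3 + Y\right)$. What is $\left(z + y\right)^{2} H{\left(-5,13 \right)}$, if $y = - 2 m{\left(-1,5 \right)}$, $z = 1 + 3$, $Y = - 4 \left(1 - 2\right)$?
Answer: $-1260$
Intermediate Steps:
$Y = 4$ ($Y = \left(-4\right) \left(-1\right) = 4$)
$H{\left(k,w \right)} = 7 k$ ($H{\left(k,w \right)} = k \left(3 + 4\right) = k 7 = 7 k$)
$z = 4$
$m{\left(X,r \right)} = -1$ ($m{\left(X,r \right)} = -4 + 3 = -1$)
$y = 2$ ($y = \left(-2\right) \left(-1\right) = 2$)
$\left(z + y\right)^{2} H{\left(-5,13 \right)} = \left(4 + 2\right)^{2} \cdot 7 \left(-5\right) = 6^{2} \left(-35\right) = 36 \left(-35\right) = -1260$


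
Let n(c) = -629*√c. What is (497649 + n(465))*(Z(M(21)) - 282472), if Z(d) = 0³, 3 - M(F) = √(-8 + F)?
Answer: -140571908328 + 177674888*√465 ≈ -1.3674e+11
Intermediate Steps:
M(F) = 3 - √(-8 + F)
Z(d) = 0
(497649 + n(465))*(Z(M(21)) - 282472) = (497649 - 629*√465)*(0 - 282472) = (497649 - 629*√465)*(-282472) = -140571908328 + 177674888*√465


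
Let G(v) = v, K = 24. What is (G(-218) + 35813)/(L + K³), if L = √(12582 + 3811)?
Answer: 492065280/191086583 - 462735*√97/191086583 ≈ 2.5512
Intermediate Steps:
L = 13*√97 (L = √16393 = 13*√97 ≈ 128.04)
(G(-218) + 35813)/(L + K³) = (-218 + 35813)/(13*√97 + 24³) = 35595/(13*√97 + 13824) = 35595/(13824 + 13*√97)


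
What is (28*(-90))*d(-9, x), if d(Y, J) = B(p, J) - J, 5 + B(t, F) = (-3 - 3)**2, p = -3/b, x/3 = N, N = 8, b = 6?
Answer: -17640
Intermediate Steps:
x = 24 (x = 3*8 = 24)
p = -1/2 (p = -3/6 = -3*1/6 = -1/2 ≈ -0.50000)
B(t, F) = 31 (B(t, F) = -5 + (-3 - 3)**2 = -5 + (-6)**2 = -5 + 36 = 31)
d(Y, J) = 31 - J
(28*(-90))*d(-9, x) = (28*(-90))*(31 - 1*24) = -2520*(31 - 24) = -2520*7 = -17640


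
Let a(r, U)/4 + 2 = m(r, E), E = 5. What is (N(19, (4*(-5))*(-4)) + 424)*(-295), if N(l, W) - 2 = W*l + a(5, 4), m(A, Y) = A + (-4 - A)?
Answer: -566990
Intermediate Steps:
m(A, Y) = -4
a(r, U) = -24 (a(r, U) = -8 + 4*(-4) = -8 - 16 = -24)
N(l, W) = -22 + W*l (N(l, W) = 2 + (W*l - 24) = 2 + (-24 + W*l) = -22 + W*l)
(N(19, (4*(-5))*(-4)) + 424)*(-295) = ((-22 + ((4*(-5))*(-4))*19) + 424)*(-295) = ((-22 - 20*(-4)*19) + 424)*(-295) = ((-22 + 80*19) + 424)*(-295) = ((-22 + 1520) + 424)*(-295) = (1498 + 424)*(-295) = 1922*(-295) = -566990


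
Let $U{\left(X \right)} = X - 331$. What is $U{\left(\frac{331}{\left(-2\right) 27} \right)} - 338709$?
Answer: $- \frac{18308491}{54} \approx -3.3905 \cdot 10^{5}$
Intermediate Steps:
$U{\left(X \right)} = -331 + X$
$U{\left(\frac{331}{\left(-2\right) 27} \right)} - 338709 = \left(-331 + \frac{331}{\left(-2\right) 27}\right) - 338709 = \left(-331 + \frac{331}{-54}\right) - 338709 = \left(-331 + 331 \left(- \frac{1}{54}\right)\right) - 338709 = \left(-331 - \frac{331}{54}\right) - 338709 = - \frac{18205}{54} - 338709 = - \frac{18308491}{54}$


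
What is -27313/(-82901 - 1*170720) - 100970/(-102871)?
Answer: 28417827993/26090245891 ≈ 1.0892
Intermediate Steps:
-27313/(-82901 - 1*170720) - 100970/(-102871) = -27313/(-82901 - 170720) - 100970*(-1/102871) = -27313/(-253621) + 100970/102871 = -27313*(-1/253621) + 100970/102871 = 27313/253621 + 100970/102871 = 28417827993/26090245891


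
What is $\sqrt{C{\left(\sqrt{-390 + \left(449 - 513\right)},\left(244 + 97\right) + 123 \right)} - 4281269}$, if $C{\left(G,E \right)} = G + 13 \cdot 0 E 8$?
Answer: $\sqrt{-4281269 + i \sqrt{454}} \approx 0.005 + 2069.1 i$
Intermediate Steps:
$C{\left(G,E \right)} = G$ ($C{\left(G,E \right)} = G + 13 \cdot 0 \cdot 8 = G + 0 \cdot 8 = G + 0 = G$)
$\sqrt{C{\left(\sqrt{-390 + \left(449 - 513\right)},\left(244 + 97\right) + 123 \right)} - 4281269} = \sqrt{\sqrt{-390 + \left(449 - 513\right)} - 4281269} = \sqrt{\sqrt{-390 - 64} - 4281269} = \sqrt{\sqrt{-454} - 4281269} = \sqrt{i \sqrt{454} - 4281269} = \sqrt{-4281269 + i \sqrt{454}}$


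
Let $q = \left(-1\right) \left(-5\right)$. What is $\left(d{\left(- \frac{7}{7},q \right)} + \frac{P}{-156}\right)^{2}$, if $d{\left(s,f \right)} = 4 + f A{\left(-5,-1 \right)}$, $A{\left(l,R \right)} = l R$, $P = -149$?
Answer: $\frac{21836929}{24336} \approx 897.31$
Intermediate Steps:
$A{\left(l,R \right)} = R l$
$q = 5$
$d{\left(s,f \right)} = 4 + 5 f$ ($d{\left(s,f \right)} = 4 + f \left(\left(-1\right) \left(-5\right)\right) = 4 + f 5 = 4 + 5 f$)
$\left(d{\left(- \frac{7}{7},q \right)} + \frac{P}{-156}\right)^{2} = \left(\left(4 + 5 \cdot 5\right) - \frac{149}{-156}\right)^{2} = \left(\left(4 + 25\right) - - \frac{149}{156}\right)^{2} = \left(29 + \frac{149}{156}\right)^{2} = \left(\frac{4673}{156}\right)^{2} = \frac{21836929}{24336}$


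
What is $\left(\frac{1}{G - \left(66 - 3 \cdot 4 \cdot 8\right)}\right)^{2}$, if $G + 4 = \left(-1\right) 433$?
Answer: $\frac{1}{165649} \approx 6.0369 \cdot 10^{-6}$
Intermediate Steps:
$G = -437$ ($G = -4 - 433 = -437$)
$\left(\frac{1}{G - \left(66 - 3 \cdot 4 \cdot 8\right)}\right)^{2} = \left(\frac{1}{-437 - \left(66 - 3 \cdot 4 \cdot 8\right)}\right)^{2} = \left(\frac{1}{-437 + \left(12 \cdot 8 - 66\right)}\right)^{2} = \left(\frac{1}{-437 + \left(96 - 66\right)}\right)^{2} = \left(\frac{1}{-437 + 30}\right)^{2} = \left(\frac{1}{-407}\right)^{2} = \left(- \frac{1}{407}\right)^{2} = \frac{1}{165649}$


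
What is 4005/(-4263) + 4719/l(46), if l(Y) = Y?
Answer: 6644289/65366 ≈ 101.65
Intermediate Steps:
4005/(-4263) + 4719/l(46) = 4005/(-4263) + 4719/46 = 4005*(-1/4263) + 4719*(1/46) = -1335/1421 + 4719/46 = 6644289/65366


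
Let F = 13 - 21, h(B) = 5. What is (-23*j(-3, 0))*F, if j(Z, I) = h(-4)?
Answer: 920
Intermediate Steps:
j(Z, I) = 5
F = -8
(-23*j(-3, 0))*F = -23*5*(-8) = -115*(-8) = 920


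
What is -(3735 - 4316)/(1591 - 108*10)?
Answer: 83/73 ≈ 1.1370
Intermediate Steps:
-(3735 - 4316)/(1591 - 108*10) = -(-581)/(1591 - 1080) = -(-581)/511 = -1*(-83/73) = 83/73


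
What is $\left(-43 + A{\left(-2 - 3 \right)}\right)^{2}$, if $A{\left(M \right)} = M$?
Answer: $2304$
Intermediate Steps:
$\left(-43 + A{\left(-2 - 3 \right)}\right)^{2} = \left(-43 - 5\right)^{2} = \left(-48\right)^{2} = 2304$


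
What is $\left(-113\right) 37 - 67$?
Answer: $-4248$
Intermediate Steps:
$\left(-113\right) 37 - 67 = -4181 - 67 = -4248$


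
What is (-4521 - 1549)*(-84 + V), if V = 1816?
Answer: -10513240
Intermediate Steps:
(-4521 - 1549)*(-84 + V) = (-4521 - 1549)*(-84 + 1816) = -6070*1732 = -10513240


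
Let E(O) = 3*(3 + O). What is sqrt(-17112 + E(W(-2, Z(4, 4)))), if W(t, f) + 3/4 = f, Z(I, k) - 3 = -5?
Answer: 117*I*sqrt(5)/2 ≈ 130.81*I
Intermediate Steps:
Z(I, k) = -2 (Z(I, k) = 3 - 5 = -2)
W(t, f) = -3/4 + f
E(O) = 9 + 3*O
sqrt(-17112 + E(W(-2, Z(4, 4)))) = sqrt(-17112 + (9 + 3*(-3/4 - 2))) = sqrt(-17112 + (9 + 3*(-11/4))) = sqrt(-17112 + (9 - 33/4)) = sqrt(-17112 + 3/4) = sqrt(-68445/4) = 117*I*sqrt(5)/2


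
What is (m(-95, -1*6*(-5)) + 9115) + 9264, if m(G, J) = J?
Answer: 18409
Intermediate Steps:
(m(-95, -1*6*(-5)) + 9115) + 9264 = (-1*6*(-5) + 9115) + 9264 = (-6*(-5) + 9115) + 9264 = (30 + 9115) + 9264 = 9145 + 9264 = 18409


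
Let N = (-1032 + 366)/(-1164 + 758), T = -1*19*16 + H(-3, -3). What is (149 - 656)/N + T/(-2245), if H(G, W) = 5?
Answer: -76986026/249195 ≈ -308.94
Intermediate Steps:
T = -299 (T = -1*19*16 + 5 = -19*16 + 5 = -304 + 5 = -299)
N = 333/203 (N = -666/(-406) = -666*(-1/406) = 333/203 ≈ 1.6404)
(149 - 656)/N + T/(-2245) = (149 - 656)/(333/203) - 299/(-2245) = -507*203/333 - 299*(-1/2245) = -34307/111 + 299/2245 = -76986026/249195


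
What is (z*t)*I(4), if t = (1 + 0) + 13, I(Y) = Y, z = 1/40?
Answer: 7/5 ≈ 1.4000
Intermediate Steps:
z = 1/40 ≈ 0.025000
t = 14 (t = 1 + 13 = 14)
(z*t)*I(4) = ((1/40)*14)*4 = (7/20)*4 = 7/5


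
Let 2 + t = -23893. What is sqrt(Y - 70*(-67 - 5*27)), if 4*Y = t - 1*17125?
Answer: sqrt(3885) ≈ 62.330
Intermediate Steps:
t = -23895 (t = -2 - 23893 = -23895)
Y = -10255 (Y = (-23895 - 1*17125)/4 = (-23895 - 17125)/4 = (1/4)*(-41020) = -10255)
sqrt(Y - 70*(-67 - 5*27)) = sqrt(-10255 - 70*(-67 - 5*27)) = sqrt(-10255 - 70*(-67 - 135)) = sqrt(-10255 - 70*(-202)) = sqrt(-10255 + 14140) = sqrt(3885)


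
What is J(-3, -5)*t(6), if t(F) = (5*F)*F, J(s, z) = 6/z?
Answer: -216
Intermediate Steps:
t(F) = 5*F²
J(-3, -5)*t(6) = (6/(-5))*(5*6²) = (6*(-⅕))*(5*36) = -6/5*180 = -216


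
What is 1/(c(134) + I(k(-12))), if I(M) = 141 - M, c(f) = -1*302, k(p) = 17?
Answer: -1/178 ≈ -0.0056180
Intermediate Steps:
c(f) = -302
1/(c(134) + I(k(-12))) = 1/(-302 + (141 - 1*17)) = 1/(-302 + (141 - 17)) = 1/(-302 + 124) = 1/(-178) = -1/178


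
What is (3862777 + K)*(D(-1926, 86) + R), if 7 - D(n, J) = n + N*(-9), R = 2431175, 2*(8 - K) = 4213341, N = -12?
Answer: 4272626578500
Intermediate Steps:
K = -4213325/2 (K = 8 - ½*4213341 = 8 - 4213341/2 = -4213325/2 ≈ -2.1067e+6)
D(n, J) = -101 - n (D(n, J) = 7 - (n - 12*(-9)) = 7 - (n + 108) = 7 - (108 + n) = 7 + (-108 - n) = -101 - n)
(3862777 + K)*(D(-1926, 86) + R) = (3862777 - 4213325/2)*((-101 - 1*(-1926)) + 2431175) = 3512229*((-101 + 1926) + 2431175)/2 = 3512229*(1825 + 2431175)/2 = (3512229/2)*2433000 = 4272626578500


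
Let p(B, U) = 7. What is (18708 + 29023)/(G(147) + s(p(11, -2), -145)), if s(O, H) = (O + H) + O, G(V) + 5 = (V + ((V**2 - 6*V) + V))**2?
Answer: 47731/441882305 ≈ 0.00010802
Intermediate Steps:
G(V) = -5 + (V**2 - 4*V)**2 (G(V) = -5 + (V + ((V**2 - 6*V) + V))**2 = -5 + (V + (V**2 - 5*V))**2 = -5 + (V**2 - 4*V)**2)
s(O, H) = H + 2*O (s(O, H) = (H + O) + O = H + 2*O)
(18708 + 29023)/(G(147) + s(p(11, -2), -145)) = (18708 + 29023)/((-5 + 147**2*(-4 + 147)**2) + (-145 + 2*7)) = 47731/((-5 + 21609*143**2) + (-145 + 14)) = 47731/((-5 + 21609*20449) - 131) = 47731/((-5 + 441882441) - 131) = 47731/(441882436 - 131) = 47731/441882305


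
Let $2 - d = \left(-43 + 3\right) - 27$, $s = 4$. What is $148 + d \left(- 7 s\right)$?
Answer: $-1784$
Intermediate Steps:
$d = 69$ ($d = 2 - \left(\left(-43 + 3\right) - 27\right) = 2 - \left(-40 - 27\right) = 2 - -67 = 2 + 67 = 69$)
$148 + d \left(- 7 s\right) = 148 + 69 \left(\left(-7\right) 4\right) = 148 + 69 \left(-28\right) = 148 - 1932 = -1784$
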